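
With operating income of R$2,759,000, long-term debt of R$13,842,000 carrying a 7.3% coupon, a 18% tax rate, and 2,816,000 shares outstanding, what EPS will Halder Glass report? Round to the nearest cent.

Pre-tax income = R$2,759,000 − R$1,010,466.00 = R$1,748,534.00.
After tax at 18%: net income = R$1,748,534.00 × 0.82 = R$1,433,797.88.
Per share: R$1,433,797.88 / 2,816,000 shares = R$0.51.

R$0.51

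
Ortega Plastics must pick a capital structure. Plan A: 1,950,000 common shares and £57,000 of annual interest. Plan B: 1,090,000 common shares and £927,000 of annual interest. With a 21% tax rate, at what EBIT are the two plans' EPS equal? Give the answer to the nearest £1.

£2,029,674

Set EPS_A = EPS_B: (EBIT − £57,000)(1 − 0.21) ÷ 1,950,000 = (EBIT − £927,000)(1 − 0.21) ÷ 1,090,000.
The (1 − t) factor cancels: (EBIT − 57,000) × 1,090,000 = (EBIT − 927,000) × 1,950,000.
EBIT × (1,950,000 − 1,090,000) = 927,000 × 1,950,000 − 57,000 × 1,090,000 = 1,745,520,000,000, so EBIT = 1,745,520,000,000 ÷ 860,000 = 2,029,674.42.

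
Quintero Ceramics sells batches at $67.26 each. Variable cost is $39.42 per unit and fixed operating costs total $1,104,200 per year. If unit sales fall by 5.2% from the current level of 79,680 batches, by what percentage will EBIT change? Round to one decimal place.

-10.4%

Total contribution margin = 79,680 × $27.84 = $2,218,291.20.
Subtracting fixed costs: EBIT = $2,218,291.20 − $1,104,200 = $1,114,091.20.
Degree of operating leverage = $2,218,291.20 / $1,114,091.20 = 1.9911.
Operating income changes by 1.9911 × -5.2% = -10.4%.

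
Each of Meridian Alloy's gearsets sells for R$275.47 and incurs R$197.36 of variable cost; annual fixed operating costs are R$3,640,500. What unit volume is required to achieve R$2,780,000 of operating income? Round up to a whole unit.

Unit CM = price − variable cost = R$275.47 − R$197.36 = R$78.11.
Required volume = (fixed costs + target profit) ÷ CM = (R$3,640,500 + R$2,780,000) ÷ R$78.11 = 82,198.18, so 82,199 gearsets.

82,199 gearsets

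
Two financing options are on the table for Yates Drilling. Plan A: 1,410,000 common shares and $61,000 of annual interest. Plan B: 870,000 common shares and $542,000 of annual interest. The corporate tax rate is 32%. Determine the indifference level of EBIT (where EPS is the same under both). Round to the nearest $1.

$1,316,944

At indifference, (EBIT − 61,000)(1 − t)/1,410,000 = (EBIT − 542,000)(1 − t)/870,000.
Cancelling (1 − t) and cross-multiplying: 870,000·(EBIT − 61,000) = 1,410,000·(EBIT − 542,000).
Solving, EBIT = (542,000·1,410,000 − 61,000·870,000) / (1,410,000 − 870,000) = 711,150,000,000 / 540,000 = 1,316,944.44.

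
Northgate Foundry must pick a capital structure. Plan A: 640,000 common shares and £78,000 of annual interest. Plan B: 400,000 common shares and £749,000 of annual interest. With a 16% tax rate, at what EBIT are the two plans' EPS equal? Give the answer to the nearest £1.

£1,867,333

At indifference, (EBIT − 78,000)(1 − t)/640,000 = (EBIT − 749,000)(1 − t)/400,000.
The (1 − t) factor cancels: (EBIT − 78,000) × 400,000 = (EBIT − 749,000) × 640,000.
Solving, EBIT = (749,000·640,000 − 78,000·400,000) / (640,000 − 400,000) = 448,160,000,000 / 240,000 = 1,867,333.33.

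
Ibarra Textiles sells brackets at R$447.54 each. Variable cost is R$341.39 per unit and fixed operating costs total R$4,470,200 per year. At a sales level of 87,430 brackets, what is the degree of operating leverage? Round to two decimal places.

Total contribution margin = 87,430 × R$106.15 = R$9,280,694.50.
Operating income = contribution − fixed costs = R$9,280,694.50 − R$4,470,200 = R$4,810,494.50.
So DOL = total CM / EBIT = R$9,280,694.50 / R$4,810,494.50 = 1.9293.

1.93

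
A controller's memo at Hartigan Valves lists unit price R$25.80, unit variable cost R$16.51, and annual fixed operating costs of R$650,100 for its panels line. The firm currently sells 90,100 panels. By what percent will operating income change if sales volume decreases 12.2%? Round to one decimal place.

Total contribution margin = 90,100 × R$9.29 = R$837,029.00.
EBIT = R$837,029.00 − R$650,100 = R$186,929.00.
Degree of operating leverage = R$837,029.00 / R$186,929.00 = 4.4778.
Operating income changes by 4.4778 × -12.2% = -54.6%.

-54.6%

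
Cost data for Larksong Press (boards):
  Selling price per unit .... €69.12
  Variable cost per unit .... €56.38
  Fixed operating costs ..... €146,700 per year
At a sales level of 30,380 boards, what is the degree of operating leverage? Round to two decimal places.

Contribution at this volume is 30,380 × €12.74 = €387,041.20.
Subtracting fixed costs: EBIT = €387,041.20 − €146,700 = €240,341.20.
So DOL = total CM / EBIT = €387,041.20 / €240,341.20 = 1.6104.

1.61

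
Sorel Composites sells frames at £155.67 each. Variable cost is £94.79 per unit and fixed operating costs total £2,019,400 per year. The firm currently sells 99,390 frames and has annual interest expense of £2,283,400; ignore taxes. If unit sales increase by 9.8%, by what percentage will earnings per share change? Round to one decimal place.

Total contribution margin = 99,390 × £60.88 = £6,050,863.20.
Operating income = contribution − fixed costs = £6,050,863.20 − £2,019,400 = £4,031,463.20.
After interest of £2,283,400.00, pre-tax earnings = £1,748,063.20.
Degree of combined leverage = contribution ÷ (EBIT − I) = £6,050,863.20 ÷ £1,748,063.20 = 3.4615.
EPS therefore changes by 3.4615 × (+9.8%) = +33.9%.

+33.9%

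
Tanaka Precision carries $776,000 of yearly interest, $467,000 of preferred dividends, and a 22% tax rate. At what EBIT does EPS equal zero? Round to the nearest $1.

Grossing the preferred dividend up to pre-tax terms: $467,000 / (1 − 0.22) = $598,717.95.
EPS = 0 when EBIT covers interest plus the pre-tax preferred burden: $776,000 + $598,717.95 = $1,374,717.95.

$1,374,718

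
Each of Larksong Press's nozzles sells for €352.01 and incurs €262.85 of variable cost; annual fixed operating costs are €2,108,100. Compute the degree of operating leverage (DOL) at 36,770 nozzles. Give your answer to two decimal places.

Contribution at this volume is 36,770 × €89.16 = €3,278,413.20.
EBIT = €3,278,413.20 − €2,108,100 = €1,170,313.20.
Degree of operating leverage = €3,278,413.20 / €1,170,313.20 = 2.8013.

2.80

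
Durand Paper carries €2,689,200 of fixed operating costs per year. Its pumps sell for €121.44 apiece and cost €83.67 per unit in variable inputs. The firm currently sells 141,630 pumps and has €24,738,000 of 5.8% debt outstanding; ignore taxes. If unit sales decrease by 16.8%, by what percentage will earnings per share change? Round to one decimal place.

At 141,630 units, contribution = 141,630 × €37.77 = €5,349,365.10.
Subtracting fixed costs: EBIT = €5,349,365.10 − €2,689,200 = €2,660,165.10.
After interest of €1,434,804.00, pre-tax earnings = €1,225,361.10.
Degree of combined leverage = contribution ÷ (EBIT − I) = €5,349,365.10 ÷ €1,225,361.10 = 4.3655.
EPS therefore changes by 4.3655 × (-16.8%) = -73.3%.

-73.3%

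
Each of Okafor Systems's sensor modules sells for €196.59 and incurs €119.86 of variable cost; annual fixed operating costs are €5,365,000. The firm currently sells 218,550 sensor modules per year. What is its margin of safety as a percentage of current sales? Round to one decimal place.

68.0%

Unit CM = price − variable cost = €196.59 − €119.86 = €76.73. Break-even units = €5,365,000 ÷ €76.73 = 69,920.50; break-even revenue = 69,920.50 × €196.59 = €13,745,671.18.
Current sales = 218,550 × €196.59 = €42,964,744.50.
Margin of safety = (€42,964,744.50 − €13,745,671.18) ÷ €42,964,744.50 = 68.0%.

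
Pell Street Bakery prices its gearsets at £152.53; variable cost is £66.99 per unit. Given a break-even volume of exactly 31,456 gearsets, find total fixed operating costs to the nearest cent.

Each unit contributes £152.53 − £66.99 = £85.54.
Since BE = FC / CM, FC = 31,456 × £85.54 = £2,690,746.24.

£2,690,746.24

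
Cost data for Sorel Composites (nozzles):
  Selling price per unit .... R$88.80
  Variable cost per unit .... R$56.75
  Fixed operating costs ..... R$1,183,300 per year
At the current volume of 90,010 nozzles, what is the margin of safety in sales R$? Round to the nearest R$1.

R$4,714,353

Each unit contributes R$88.80 − R$56.75 = R$32.05. Break-even units = R$1,183,300 ÷ R$32.05 = 36,920.44; break-even revenue = 36,920.44 × R$88.80 = R$3,278,534.79.
Actual sales revenue = 90,010 × R$88.80 = R$7,992,888.00.
Margin of safety = R$7,992,888.00 − R$3,278,534.79 = R$4,714,353.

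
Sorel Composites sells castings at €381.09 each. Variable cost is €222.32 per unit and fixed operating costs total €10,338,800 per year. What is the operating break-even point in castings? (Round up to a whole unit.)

Unit CM = price − variable cost = €381.09 − €222.32 = €158.77.
Break-even volume = fixed costs ÷ CM per unit = €10,338,800 ÷ €158.77 = 65,118.10, so 65,119 castings.

65,119 castings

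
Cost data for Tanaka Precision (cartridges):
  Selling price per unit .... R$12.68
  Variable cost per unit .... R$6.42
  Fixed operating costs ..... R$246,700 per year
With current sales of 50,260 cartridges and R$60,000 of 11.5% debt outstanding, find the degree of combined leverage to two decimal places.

Total contribution margin = 50,260 × R$6.26 = R$314,627.60.
EBIT = R$314,627.60 − R$246,700 = R$67,927.60. Interest = R$6,900.00, so EBIT − I = R$61,027.60.
DCL = contribution ÷ (EBIT − I) = R$314,627.60 ÷ R$61,027.60 = 5.1555.

5.16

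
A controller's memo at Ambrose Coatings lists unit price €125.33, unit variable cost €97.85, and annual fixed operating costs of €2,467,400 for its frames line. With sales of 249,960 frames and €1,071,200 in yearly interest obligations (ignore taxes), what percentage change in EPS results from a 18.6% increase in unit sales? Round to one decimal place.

+38.4%

At 249,960 units, contribution = 249,960 × €27.48 = €6,868,900.80.
Operating income = contribution − fixed costs = €6,868,900.80 − €2,467,400 = €4,401,500.80.
Interest = €1,071,200.00, so EBIT − I = €3,330,300.80.
Degree of combined leverage = contribution ÷ (EBIT − I) = €6,868,900.80 ÷ €3,330,300.80 = 2.0625.
%ΔEPS = DCL × %ΔSales = 2.0625 × +18.6% = +38.4%.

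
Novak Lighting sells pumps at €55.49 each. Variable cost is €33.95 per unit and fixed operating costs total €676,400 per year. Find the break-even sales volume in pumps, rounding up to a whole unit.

Unit CM = price − variable cost = €55.49 − €33.95 = €21.54.
Break-even volume = fixed costs ÷ CM per unit = €676,400 ÷ €21.54 = 31,402.04, so 31,403 pumps.

31,403 pumps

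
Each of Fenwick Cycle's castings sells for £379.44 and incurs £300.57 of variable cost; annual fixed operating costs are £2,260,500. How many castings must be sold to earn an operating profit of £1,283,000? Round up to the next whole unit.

Contribution margin per unit = £379.44 − £300.57 = £78.87.
Need Q such that Q × £78.87 − £2,260,500 = £1,283,000, i.e. Q = £3,543,500 / £78.87 = 44,928.36 → 44,929.

44,929 castings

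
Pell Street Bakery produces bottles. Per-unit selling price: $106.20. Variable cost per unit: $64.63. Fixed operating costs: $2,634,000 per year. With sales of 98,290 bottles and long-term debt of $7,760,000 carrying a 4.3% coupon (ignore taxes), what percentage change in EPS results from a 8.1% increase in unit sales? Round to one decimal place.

+29.6%

Contribution at this volume is 98,290 × $41.57 = $4,085,915.30.
Operating income = contribution − fixed costs = $4,085,915.30 − $2,634,000 = $1,451,915.30.
After interest of $333,680.00, pre-tax earnings = $1,118,235.30.
Degree of combined leverage = contribution ÷ (EBIT − I) = $4,085,915.30 ÷ $1,118,235.30 = 3.6539.
EPS therefore changes by 3.6539 × (+8.1%) = +29.6%.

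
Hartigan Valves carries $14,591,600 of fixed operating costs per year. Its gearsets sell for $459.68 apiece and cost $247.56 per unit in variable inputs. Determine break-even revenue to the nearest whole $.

$31,621,095

Contribution margin per unit = $459.68 − $247.56 = $212.12, a CM ratio of $212.12 ÷ $459.68 = 0.4615.
Break-even sales = FC ÷ CM ratio = $14,591,600 × $459.68 / $212.12 = $31,621,095.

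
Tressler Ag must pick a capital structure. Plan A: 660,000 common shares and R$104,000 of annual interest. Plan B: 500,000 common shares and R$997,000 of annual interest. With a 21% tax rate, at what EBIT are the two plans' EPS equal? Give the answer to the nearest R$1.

R$3,787,625

At indifference, (EBIT − 104,000)(1 − t)/660,000 = (EBIT − 997,000)(1 − t)/500,000.
Cancelling (1 − t) and cross-multiplying: 500,000·(EBIT − 104,000) = 660,000·(EBIT − 997,000).
EBIT × (660,000 − 500,000) = 997,000 × 660,000 − 104,000 × 500,000 = 606,020,000,000, so EBIT = 606,020,000,000 ÷ 160,000 = 3,787,625.00.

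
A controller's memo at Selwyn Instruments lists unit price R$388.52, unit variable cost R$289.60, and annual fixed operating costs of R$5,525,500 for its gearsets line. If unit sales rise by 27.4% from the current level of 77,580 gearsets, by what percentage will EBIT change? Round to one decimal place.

Contribution at this volume is 77,580 × R$98.92 = R$7,674,213.60.
Subtracting fixed costs: EBIT = R$7,674,213.60 − R$5,525,500 = R$2,148,713.60.
Degree of operating leverage = R$7,674,213.60 / R$2,148,713.60 = 3.5715.
So EBIT moves 3.5715 × (+27.4%) = +97.9%.

+97.9%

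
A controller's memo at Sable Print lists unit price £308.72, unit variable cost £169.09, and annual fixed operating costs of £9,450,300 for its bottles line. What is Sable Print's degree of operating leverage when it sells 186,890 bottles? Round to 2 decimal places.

Contribution at this volume is 186,890 × £139.63 = £26,095,450.70.
EBIT = £26,095,450.70 − £9,450,300 = £16,645,150.70.
Degree of operating leverage = £26,095,450.70 / £16,645,150.70 = 1.5678.

1.57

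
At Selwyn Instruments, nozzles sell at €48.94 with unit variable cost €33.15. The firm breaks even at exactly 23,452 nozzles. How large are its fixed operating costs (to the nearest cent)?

Unit CM = price − variable cost = €48.94 − €33.15 = €15.79.
Fixed costs = break-even units × CM = 23,452 × €15.79 = €370,307.08.

€370,307.08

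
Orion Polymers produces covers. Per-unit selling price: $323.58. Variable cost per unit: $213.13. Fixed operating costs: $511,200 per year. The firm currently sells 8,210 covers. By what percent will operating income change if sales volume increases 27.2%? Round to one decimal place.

At 8,210 units, contribution = 8,210 × $110.45 = $906,794.50.
Subtracting fixed costs: EBIT = $906,794.50 − $511,200 = $395,594.50.
Degree of operating leverage = $906,794.50 / $395,594.50 = 2.2922.
So EBIT moves 2.2922 × (+27.2%) = +62.3%.

+62.3%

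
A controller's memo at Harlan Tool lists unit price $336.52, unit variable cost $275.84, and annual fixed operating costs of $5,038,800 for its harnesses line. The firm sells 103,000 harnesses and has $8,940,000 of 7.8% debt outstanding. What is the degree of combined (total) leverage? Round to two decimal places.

At 103,000 units, contribution = 103,000 × $60.68 = $6,250,040.00.
Operating income = contribution − fixed costs = $6,250,040.00 − $5,038,800 = $1,211,240.00. Interest = $697,320.00.
DOL = $6,250,040.00 ÷ $1,211,240.00 = 5.1600; DFL = $1,211,240.00 ÷ $513,920.00 = 2.3569.
Combined leverage = 5.1600 × 2.3569 = 12.1616.

12.16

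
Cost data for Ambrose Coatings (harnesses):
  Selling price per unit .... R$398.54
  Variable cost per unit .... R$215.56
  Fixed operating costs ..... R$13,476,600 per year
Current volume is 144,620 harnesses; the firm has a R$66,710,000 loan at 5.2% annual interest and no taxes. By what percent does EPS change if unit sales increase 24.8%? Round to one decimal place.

+69.0%

Total contribution margin = 144,620 × R$182.98 = R$26,462,567.60.
Subtracting fixed costs: EBIT = R$26,462,567.60 − R$13,476,600 = R$12,985,967.60.
Interest = R$3,468,920.00, so EBIT − I = R$9,517,047.60.
DCL = total CM / (EBIT − I) = R$26,462,567.60 / R$9,517,047.60 = 2.7805.
%ΔEPS = DCL × %ΔSales = 2.7805 × +24.8% = +69.0%.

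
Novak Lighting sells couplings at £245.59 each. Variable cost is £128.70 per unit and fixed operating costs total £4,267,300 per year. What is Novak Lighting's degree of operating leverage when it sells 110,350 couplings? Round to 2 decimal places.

1.49

At 110,350 units, contribution = 110,350 × £116.89 = £12,898,811.50.
Operating income = contribution − fixed costs = £12,898,811.50 − £4,267,300 = £8,631,511.50.
DOL = contribution ÷ EBIT = £12,898,811.50 ÷ £8,631,511.50 = 1.4944.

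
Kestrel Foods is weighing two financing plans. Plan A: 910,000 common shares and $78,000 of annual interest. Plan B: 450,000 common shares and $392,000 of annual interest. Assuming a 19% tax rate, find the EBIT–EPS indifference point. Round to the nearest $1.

$699,174

Set EPS_A = EPS_B: (EBIT − $78,000)(1 − 0.19) ÷ 910,000 = (EBIT − $392,000)(1 − 0.19) ÷ 450,000.
The (1 − t) factor cancels: (EBIT − 78,000) × 450,000 = (EBIT − 392,000) × 910,000.
Solving, EBIT = (392,000·910,000 − 78,000·450,000) / (910,000 − 450,000) = 321,620,000,000 / 460,000 = 699,173.91.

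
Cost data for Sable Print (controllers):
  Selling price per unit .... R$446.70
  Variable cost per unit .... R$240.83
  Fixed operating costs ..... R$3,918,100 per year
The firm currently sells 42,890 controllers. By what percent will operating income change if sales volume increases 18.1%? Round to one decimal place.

At 42,890 units, contribution = 42,890 × R$205.87 = R$8,829,764.30.
Subtracting fixed costs: EBIT = R$8,829,764.30 − R$3,918,100 = R$4,911,664.30.
Degree of operating leverage = R$8,829,764.30 / R$4,911,664.30 = 1.7977.
Operating income changes by 1.7977 × +18.1% = +32.5%.

+32.5%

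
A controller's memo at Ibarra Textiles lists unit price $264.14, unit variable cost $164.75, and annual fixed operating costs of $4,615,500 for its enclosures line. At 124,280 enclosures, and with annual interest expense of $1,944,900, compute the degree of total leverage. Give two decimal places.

2.13

Total contribution margin = 124,280 × $99.39 = $12,352,189.20.
Subtracting fixed costs: EBIT = $12,352,189.20 − $4,615,500 = $7,736,689.20. Interest = $1,944,900.00, so EBIT − I = $5,791,789.20.
Degree of total leverage = total CM / (EBIT − interest) = $12,352,189.20 / $5,791,789.20 = 2.1327.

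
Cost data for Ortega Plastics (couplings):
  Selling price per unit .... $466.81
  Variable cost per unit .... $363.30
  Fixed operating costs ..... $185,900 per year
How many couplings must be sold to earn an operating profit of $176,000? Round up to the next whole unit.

Each unit contributes $466.81 − $363.30 = $103.51.
Units = (FC + target) / CM = ($185,900 + $176,000) / $103.51 = 3,496.28, so 3,497 couplings.

3,497 couplings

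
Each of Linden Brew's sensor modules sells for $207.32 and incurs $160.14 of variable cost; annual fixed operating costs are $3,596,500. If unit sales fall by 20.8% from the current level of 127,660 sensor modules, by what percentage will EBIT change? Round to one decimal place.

Contribution at this volume is 127,660 × $47.18 = $6,022,998.80.
Operating income = contribution − fixed costs = $6,022,998.80 − $3,596,500 = $2,426,498.80.
So DOL = total CM / EBIT = $6,022,998.80 / $2,426,498.80 = 2.4822.
So EBIT moves 2.4822 × (-20.8%) = -51.6%.

-51.6%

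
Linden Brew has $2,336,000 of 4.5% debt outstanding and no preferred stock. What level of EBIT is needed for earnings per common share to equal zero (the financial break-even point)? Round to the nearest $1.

Annual interest = 4.5% × $2,336,000 = $105,120.00.
Without preferred stock the financial break-even is simply EBIT = interest = $105,120.00.

$105,120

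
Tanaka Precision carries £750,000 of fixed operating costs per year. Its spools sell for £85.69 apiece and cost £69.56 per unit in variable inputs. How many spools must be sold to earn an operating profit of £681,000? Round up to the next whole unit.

88,717 spools

Unit CM = price − variable cost = £85.69 − £69.56 = £16.13.
Required volume = (fixed costs + target profit) ÷ CM = (£750,000 + £681,000) ÷ £16.13 = 88,716.68, so 88,717 spools.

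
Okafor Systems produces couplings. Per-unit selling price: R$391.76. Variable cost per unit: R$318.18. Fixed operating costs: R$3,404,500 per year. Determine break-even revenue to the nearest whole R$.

Contribution margin per unit = R$391.76 − R$318.18 = R$73.58, a CM ratio of R$73.58 ÷ R$391.76 = 0.1878.
Break-even sales = FC ÷ CM ratio = R$3,404,500 × R$391.76 / R$73.58 = R$18,126,487.

R$18,126,487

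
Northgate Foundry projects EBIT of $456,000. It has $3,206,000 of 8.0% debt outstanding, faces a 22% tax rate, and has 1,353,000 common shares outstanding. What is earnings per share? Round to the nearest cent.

Interest = $256,480.00, so EBT = $456,000 − $256,480.00 = $199,520.00.
Net income = $199,520.00 × (1 − 0.22) = $155,625.60.
EPS = $155,625.60 ÷ 1,353,000 = $0.12.

$0.12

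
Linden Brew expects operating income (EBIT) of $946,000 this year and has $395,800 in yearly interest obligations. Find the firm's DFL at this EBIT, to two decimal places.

Interest = $395,800.00.
Degree of financial leverage = EBIT / (EBIT − interest) = $946,000 / $550,200.00 = 1.7194.

1.72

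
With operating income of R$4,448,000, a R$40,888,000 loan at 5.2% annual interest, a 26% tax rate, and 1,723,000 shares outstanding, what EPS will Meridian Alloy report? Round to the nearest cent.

Pre-tax income = R$4,448,000 − R$2,126,176.00 = R$2,321,824.00.
After tax at 26%: net income = R$2,321,824.00 × 0.74 = R$1,718,149.76.
Per share: R$1,718,149.76 / 1,723,000 shares = R$1.00.

R$1.00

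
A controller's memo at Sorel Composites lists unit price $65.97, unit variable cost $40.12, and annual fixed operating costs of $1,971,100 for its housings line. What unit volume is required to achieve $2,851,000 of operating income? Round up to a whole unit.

Each unit contributes $65.97 − $40.12 = $25.85.
Required volume = (fixed costs + target profit) ÷ CM = ($1,971,100 + $2,851,000) ÷ $25.85 = 186,541.59, so 186,542 housings.

186,542 housings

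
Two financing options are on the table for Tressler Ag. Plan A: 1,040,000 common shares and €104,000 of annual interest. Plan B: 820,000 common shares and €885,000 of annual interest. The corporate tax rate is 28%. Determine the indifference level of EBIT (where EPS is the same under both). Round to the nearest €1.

€3,796,000

At indifference, (EBIT − 104,000)(1 − t)/1,040,000 = (EBIT − 885,000)(1 − t)/820,000.
The (1 − t) factor cancels: (EBIT − 104,000) × 820,000 = (EBIT − 885,000) × 1,040,000.
Solving, EBIT = (885,000·1,040,000 − 104,000·820,000) / (1,040,000 − 820,000) = 835,120,000,000 / 220,000 = 3,796,000.00.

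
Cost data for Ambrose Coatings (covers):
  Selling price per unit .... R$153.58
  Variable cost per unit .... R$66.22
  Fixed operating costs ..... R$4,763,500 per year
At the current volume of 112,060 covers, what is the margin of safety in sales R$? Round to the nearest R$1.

Contribution margin per unit = R$153.58 − R$66.22 = R$87.36. Break-even units = R$4,763,500 ÷ R$87.36 = 54,527.24; break-even revenue = 54,527.24 × R$153.58 = R$8,374,294.07.
Current sales = 112,060 × R$153.58 = R$17,210,174.80.
Margin of safety = R$17,210,174.80 − R$8,374,294.07 = R$8,835,881.

R$8,835,881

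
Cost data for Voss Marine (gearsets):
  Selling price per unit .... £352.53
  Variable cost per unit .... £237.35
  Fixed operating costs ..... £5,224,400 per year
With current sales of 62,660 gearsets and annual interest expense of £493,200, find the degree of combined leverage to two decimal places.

4.81

At 62,660 units, contribution = 62,660 × £115.18 = £7,217,178.80.
Operating income = contribution − fixed costs = £7,217,178.80 − £5,224,400 = £1,992,778.80. Interest = £493,200.00.
DOL = £7,217,178.80 ÷ £1,992,778.80 = 3.6217; DFL = £1,992,778.80 ÷ £1,499,578.80 = 1.3289.
DCL = DOL × DFL = 3.6217 × 1.3289 = 4.8129.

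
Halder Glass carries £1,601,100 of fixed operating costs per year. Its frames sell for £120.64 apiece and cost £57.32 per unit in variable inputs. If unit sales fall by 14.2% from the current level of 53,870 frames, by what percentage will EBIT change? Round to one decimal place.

-26.8%

At 53,870 units, contribution = 53,870 × £63.32 = £3,411,048.40.
EBIT = £3,411,048.40 − £1,601,100 = £1,809,948.40.
DOL = contribution ÷ EBIT = £3,411,048.40 ÷ £1,809,948.40 = 1.8846.
%ΔEBIT = DOL × %ΔSales = 1.8846 × -14.2% = -26.8%.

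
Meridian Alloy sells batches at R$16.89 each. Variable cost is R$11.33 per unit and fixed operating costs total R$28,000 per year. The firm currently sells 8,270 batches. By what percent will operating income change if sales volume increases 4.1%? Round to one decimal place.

+10.5%

Total contribution margin = 8,270 × R$5.56 = R$45,981.20.
EBIT = R$45,981.20 − R$28,000 = R$17,981.20.
DOL = contribution ÷ EBIT = R$45,981.20 ÷ R$17,981.20 = 2.5572.
%ΔEBIT = DOL × %ΔSales = 2.5572 × +4.1% = +10.5%.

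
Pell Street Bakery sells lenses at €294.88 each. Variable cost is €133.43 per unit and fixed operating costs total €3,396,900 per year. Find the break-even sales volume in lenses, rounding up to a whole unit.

21,040 lenses

Each unit contributes €294.88 − €133.43 = €161.45.
Units to break even: €3,396,900 ÷ €161.45 = 21,039.95, rounded up to 21,040.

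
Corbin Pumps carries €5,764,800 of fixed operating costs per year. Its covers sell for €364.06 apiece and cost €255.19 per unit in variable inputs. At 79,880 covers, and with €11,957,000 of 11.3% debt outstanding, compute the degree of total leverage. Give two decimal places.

5.50

Contribution at this volume is 79,880 × €108.87 = €8,696,535.60.
Operating income = contribution − fixed costs = €8,696,535.60 − €5,764,800 = €2,931,735.60. Interest = €1,351,141.00.
DOL = €8,696,535.60 ÷ €2,931,735.60 = 2.9663; DFL = €2,931,735.60 ÷ €1,580,594.60 = 1.8548.
Combined leverage = 2.9663 × 1.8548 = 5.5019.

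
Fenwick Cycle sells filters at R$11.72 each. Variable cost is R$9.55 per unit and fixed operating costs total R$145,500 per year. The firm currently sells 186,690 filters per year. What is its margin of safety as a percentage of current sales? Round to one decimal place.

64.1%

Each unit contributes R$11.72 − R$9.55 = R$2.17. Break-even units = R$145,500 ÷ R$2.17 = 67,050.69; break-even revenue = 67,050.69 × R$11.72 = R$785,834.10.
Actual sales revenue = 186,690 × R$11.72 = R$2,188,006.80.
Margin of safety = (R$2,188,006.80 − R$785,834.10) ÷ R$2,188,006.80 = 64.1%.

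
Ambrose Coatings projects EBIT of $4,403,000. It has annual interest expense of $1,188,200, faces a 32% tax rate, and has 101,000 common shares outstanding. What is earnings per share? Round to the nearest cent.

Pre-tax income = $4,403,000 − $1,188,200.00 = $3,214,800.00.
After tax at 32%: net income = $3,214,800.00 × 0.68 = $2,186,064.00.
Per share: $2,186,064.00 / 101,000 shares = $21.64.

$21.64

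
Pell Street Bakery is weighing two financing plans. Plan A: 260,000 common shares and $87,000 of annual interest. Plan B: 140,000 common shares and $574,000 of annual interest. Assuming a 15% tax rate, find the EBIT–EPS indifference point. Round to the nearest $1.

Set EPS_A = EPS_B: (EBIT − $87,000)(1 − 0.15) ÷ 260,000 = (EBIT − $574,000)(1 − 0.15) ÷ 140,000.
Cancelling (1 − t) and cross-multiplying: 140,000·(EBIT − 87,000) = 260,000·(EBIT − 574,000).
Solving, EBIT = (574,000·260,000 − 87,000·140,000) / (260,000 − 140,000) = 137,060,000,000 / 120,000 = 1,142,166.67.

$1,142,167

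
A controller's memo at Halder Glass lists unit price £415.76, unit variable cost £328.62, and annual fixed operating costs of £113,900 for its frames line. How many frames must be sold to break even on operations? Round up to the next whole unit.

1,308 frames

Contribution margin per unit = £415.76 − £328.62 = £87.14.
Break-even volume = fixed costs ÷ CM per unit = £113,900 ÷ £87.14 = 1,307.09, so 1,308 frames.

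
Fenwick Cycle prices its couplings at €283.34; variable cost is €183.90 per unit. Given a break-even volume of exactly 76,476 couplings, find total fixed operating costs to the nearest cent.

Contribution margin per unit = €283.34 − €183.90 = €99.44.
Since BE = FC / CM, FC = 76,476 × €99.44 = €7,604,773.44.

€7,604,773.44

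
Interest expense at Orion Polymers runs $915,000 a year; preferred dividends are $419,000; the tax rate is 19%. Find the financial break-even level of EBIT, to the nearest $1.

Preferred dividends are paid after tax, so their pre-tax equivalent is $419,000 ÷ (1 − 0.19) = $517,283.95.
Financial break-even EBIT = interest + D_p ÷ (1 − t) = $915,000 + $517,283.95 = $1,432,283.95.

$1,432,284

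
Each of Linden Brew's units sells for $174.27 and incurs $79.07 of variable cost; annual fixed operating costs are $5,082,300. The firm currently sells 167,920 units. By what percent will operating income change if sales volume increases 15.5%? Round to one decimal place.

+22.7%

At 167,920 units, contribution = 167,920 × $95.20 = $15,985,984.00.
EBIT = $15,985,984.00 − $5,082,300 = $10,903,684.00.
Degree of operating leverage = $15,985,984.00 / $10,903,684.00 = 1.4661.
Operating income changes by 1.4661 × +15.5% = +22.7%.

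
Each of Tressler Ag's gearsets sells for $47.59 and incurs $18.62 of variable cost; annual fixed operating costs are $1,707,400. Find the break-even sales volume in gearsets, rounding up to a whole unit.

Contribution margin per unit = $47.59 − $18.62 = $28.97.
Units to break even: $1,707,400 ÷ $28.97 = 58,936.83, rounded up to 58,937.

58,937 gearsets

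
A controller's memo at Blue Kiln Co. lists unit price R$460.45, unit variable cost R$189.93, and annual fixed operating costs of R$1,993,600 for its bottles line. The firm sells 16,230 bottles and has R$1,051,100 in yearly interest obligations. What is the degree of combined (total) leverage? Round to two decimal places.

3.26

Total contribution margin = 16,230 × R$270.52 = R$4,390,539.60.
Operating income = contribution − fixed costs = R$4,390,539.60 − R$1,993,600 = R$2,396,939.60. Interest = R$1,051,100.00.
DOL = R$4,390,539.60 ÷ R$2,396,939.60 = 1.8317; DFL = R$2,396,939.60 ÷ R$1,345,839.60 = 1.7810.
Combined leverage = 1.8317 × 1.7810 = 3.2623.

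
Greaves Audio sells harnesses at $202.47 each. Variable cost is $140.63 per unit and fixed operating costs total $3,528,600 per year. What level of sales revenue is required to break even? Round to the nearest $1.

$11,552,970

Contribution margin per unit = $202.47 − $140.63 = $61.84, a CM ratio of $61.84 ÷ $202.47 = 0.3054.
Break-even revenue = fixed costs × price ÷ CM = $3,528,600 × $202.47 ÷ $61.84 = $11,552,970.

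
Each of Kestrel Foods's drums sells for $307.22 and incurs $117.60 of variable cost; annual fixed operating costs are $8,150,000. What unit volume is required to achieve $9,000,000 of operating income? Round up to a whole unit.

90,445 drums

Unit CM = price − variable cost = $307.22 − $117.60 = $189.62.
Required volume = (fixed costs + target profit) ÷ CM = ($8,150,000 + $9,000,000) ÷ $189.62 = 90,444.05, so 90,445 drums.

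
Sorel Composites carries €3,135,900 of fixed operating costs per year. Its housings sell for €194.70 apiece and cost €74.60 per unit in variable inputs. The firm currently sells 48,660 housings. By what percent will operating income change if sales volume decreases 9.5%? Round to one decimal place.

Total contribution margin = 48,660 × €120.10 = €5,844,066.00.
EBIT = €5,844,066.00 − €3,135,900 = €2,708,166.00.
So DOL = total CM / EBIT = €5,844,066.00 / €2,708,166.00 = 2.1579.
%ΔEBIT = DOL × %ΔSales = 2.1579 × -9.5% = -20.5%.

-20.5%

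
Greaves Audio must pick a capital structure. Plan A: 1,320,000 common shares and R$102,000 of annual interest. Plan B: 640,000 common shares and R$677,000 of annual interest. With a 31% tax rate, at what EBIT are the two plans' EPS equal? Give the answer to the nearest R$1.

R$1,218,176

Set EPS_A = EPS_B: (EBIT − R$102,000)(1 − 0.31) ÷ 1,320,000 = (EBIT − R$677,000)(1 − 0.31) ÷ 640,000.
Cancelling (1 − t) and cross-multiplying: 640,000·(EBIT − 102,000) = 1,320,000·(EBIT − 677,000).
Solving, EBIT = (677,000·1,320,000 − 102,000·640,000) / (1,320,000 − 640,000) = 828,360,000,000 / 680,000 = 1,218,176.47.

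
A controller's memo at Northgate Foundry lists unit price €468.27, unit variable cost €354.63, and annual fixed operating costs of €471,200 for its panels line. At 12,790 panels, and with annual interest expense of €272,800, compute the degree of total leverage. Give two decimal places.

2.05

Contribution at this volume is 12,790 × €113.64 = €1,453,455.60.
EBIT = €1,453,455.60 − €471,200 = €982,255.60. Interest = €272,800.00, so EBIT − I = €709,455.60.
DCL = contribution ÷ (EBIT − I) = €1,453,455.60 ÷ €709,455.60 = 2.0487.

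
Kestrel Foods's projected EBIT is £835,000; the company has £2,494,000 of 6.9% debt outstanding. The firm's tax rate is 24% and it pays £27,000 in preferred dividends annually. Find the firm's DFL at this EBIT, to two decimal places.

1.33

Interest = £172,086.00.
Preferred dividends grossed up pre-tax: £27,000 / (1 − 0.24) = £35,526.32.
DFL = EBIT ÷ [EBIT − I − D_p/(1−t)] = £835,000 ÷ [£835,000 − £172,086.00 − £35,526.32] = £835,000 ÷ £627,387.68 = 1.3309.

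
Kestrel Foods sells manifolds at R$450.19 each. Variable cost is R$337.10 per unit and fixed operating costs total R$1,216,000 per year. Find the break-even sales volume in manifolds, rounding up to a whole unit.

10,753 manifolds

Each unit contributes R$450.19 − R$337.10 = R$113.09.
Break-even volume = fixed costs ÷ CM per unit = R$1,216,000 ÷ R$113.09 = 10,752.50, so 10,753 manifolds.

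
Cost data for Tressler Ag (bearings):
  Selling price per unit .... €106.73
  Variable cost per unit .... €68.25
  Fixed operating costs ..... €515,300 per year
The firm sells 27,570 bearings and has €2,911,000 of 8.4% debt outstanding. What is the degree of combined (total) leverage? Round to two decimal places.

Contribution at this volume is 27,570 × €38.48 = €1,060,893.60.
EBIT = €1,060,893.60 − €515,300 = €545,593.60. Interest = €244,524.00.
DOL = €1,060,893.60 ÷ €545,593.60 = 1.9445; DFL = €545,593.60 ÷ €301,069.60 = 1.8122.
Combined leverage = 1.9445 × 1.8122 = 3.5238.

3.52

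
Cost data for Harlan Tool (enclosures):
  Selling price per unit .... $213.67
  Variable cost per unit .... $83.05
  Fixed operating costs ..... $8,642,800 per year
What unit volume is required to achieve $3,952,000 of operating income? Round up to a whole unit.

Contribution margin per unit = $213.67 − $83.05 = $130.62.
Need Q such that Q × $130.62 − $8,642,800 = $3,952,000, i.e. Q = $12,594,800 / $130.62 = 96,423.21 → 96,424.

96,424 enclosures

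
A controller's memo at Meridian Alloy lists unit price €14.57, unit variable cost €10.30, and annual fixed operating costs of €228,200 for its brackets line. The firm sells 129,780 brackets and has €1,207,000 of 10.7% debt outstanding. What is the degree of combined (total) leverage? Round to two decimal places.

2.82

Contribution at this volume is 129,780 × €4.27 = €554,160.60.
Operating income = contribution − fixed costs = €554,160.60 − €228,200 = €325,960.60. Interest = €129,149.00, so EBIT − I = €196,811.60.
Degree of total leverage = total CM / (EBIT − interest) = €554,160.60 / €196,811.60 = 2.8157.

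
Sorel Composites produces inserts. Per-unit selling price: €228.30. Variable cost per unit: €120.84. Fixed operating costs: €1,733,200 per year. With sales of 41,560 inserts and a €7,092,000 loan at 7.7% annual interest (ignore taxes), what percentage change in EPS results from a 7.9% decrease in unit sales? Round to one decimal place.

-16.1%

At 41,560 units, contribution = 41,560 × €107.46 = €4,466,037.60.
EBIT = €4,466,037.60 − €1,733,200 = €2,732,837.60.
Interest = €546,084.00, so EBIT − I = €2,186,753.60.
DCL = total CM / (EBIT − I) = €4,466,037.60 / €2,186,753.60 = 2.0423.
EPS therefore changes by 2.0423 × (-7.9%) = -16.1%.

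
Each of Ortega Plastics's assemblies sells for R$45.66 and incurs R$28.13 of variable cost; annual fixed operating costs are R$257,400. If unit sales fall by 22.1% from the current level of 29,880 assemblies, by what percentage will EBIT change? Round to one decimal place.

Total contribution margin = 29,880 × R$17.53 = R$523,796.40.
Operating income = contribution − fixed costs = R$523,796.40 − R$257,400 = R$266,396.40.
So DOL = total CM / EBIT = R$523,796.40 / R$266,396.40 = 1.9662.
%ΔEBIT = DOL × %ΔSales = 1.9662 × -22.1% = -43.5%.

-43.5%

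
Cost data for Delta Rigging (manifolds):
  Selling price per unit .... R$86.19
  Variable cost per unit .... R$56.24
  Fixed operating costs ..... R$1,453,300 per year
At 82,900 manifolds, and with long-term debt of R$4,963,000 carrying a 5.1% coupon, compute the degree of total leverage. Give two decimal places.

3.20

At 82,900 units, contribution = 82,900 × R$29.95 = R$2,482,855.00.
EBIT = R$2,482,855.00 − R$1,453,300 = R$1,029,555.00. Interest = R$253,113.00.
DOL = R$2,482,855.00 ÷ R$1,029,555.00 = 2.4116; DFL = R$1,029,555.00 ÷ R$776,442.00 = 1.3260.
DCL = DOL × DFL = 2.4116 × 1.3260 = 3.1978.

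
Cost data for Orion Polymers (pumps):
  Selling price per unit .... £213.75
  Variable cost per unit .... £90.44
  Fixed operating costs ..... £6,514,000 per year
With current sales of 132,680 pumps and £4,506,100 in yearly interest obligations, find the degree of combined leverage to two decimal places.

At 132,680 units, contribution = 132,680 × £123.31 = £16,360,770.80.
Operating income = contribution − fixed costs = £16,360,770.80 − £6,514,000 = £9,846,770.80. Interest = £4,506,100.00, so EBIT − I = £5,340,670.80.
Degree of total leverage = total CM / (EBIT − interest) = £16,360,770.80 / £5,340,670.80 = 3.0634.

3.06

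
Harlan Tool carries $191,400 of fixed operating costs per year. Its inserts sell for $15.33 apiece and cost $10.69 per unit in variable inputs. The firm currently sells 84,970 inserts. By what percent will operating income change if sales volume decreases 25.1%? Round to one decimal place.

Total contribution margin = 84,970 × $4.64 = $394,260.80.
Operating income = contribution − fixed costs = $394,260.80 − $191,400 = $202,860.80.
Degree of operating leverage = $394,260.80 / $202,860.80 = 1.9435.
So EBIT moves 1.9435 × (-25.1%) = -48.8%.

-48.8%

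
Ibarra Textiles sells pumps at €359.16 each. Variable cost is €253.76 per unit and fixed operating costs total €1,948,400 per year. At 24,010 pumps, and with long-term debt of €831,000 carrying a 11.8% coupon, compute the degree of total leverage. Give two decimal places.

5.23

At 24,010 units, contribution = 24,010 × €105.40 = €2,530,654.00.
EBIT = €2,530,654.00 − €1,948,400 = €582,254.00. Interest = €98,058.00.
DOL = €2,530,654.00 ÷ €582,254.00 = 4.3463; DFL = €582,254.00 ÷ €484,196.00 = 1.2025.
DCL = DOL × DFL = 4.3463 × 1.2025 = 5.2264.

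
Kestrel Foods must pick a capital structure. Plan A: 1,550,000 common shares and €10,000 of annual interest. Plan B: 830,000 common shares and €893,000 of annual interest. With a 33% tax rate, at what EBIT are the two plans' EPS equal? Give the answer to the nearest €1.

€1,910,903

At indifference, (EBIT − 10,000)(1 − t)/1,550,000 = (EBIT − 893,000)(1 − t)/830,000.
The (1 − t) factor cancels: (EBIT − 10,000) × 830,000 = (EBIT − 893,000) × 1,550,000.
Solving, EBIT = (893,000·1,550,000 − 10,000·830,000) / (1,550,000 − 830,000) = 1,375,850,000,000 / 720,000 = 1,910,902.78.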